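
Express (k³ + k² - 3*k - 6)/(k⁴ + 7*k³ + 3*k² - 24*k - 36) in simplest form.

Factor: k³ + k² - 3*k - 6 = (k - 2)·(k² + 3*k + 3);  k⁴ + 7*k³ + 3*k² - 24*k - 36 = (k² + 3*k + 3)·(k + 6)·(k - 2)
Cancel the common factors (k² + 3*k + 3), (k - 2).

1/(k + 6)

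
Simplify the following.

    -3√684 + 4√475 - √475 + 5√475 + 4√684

3√684 = 18*√19; 4√475 = 20*√19; √475 = 5*√19; 5√475 = 25*√19; 4√684 = 24*√19
Combine: (-18 + 20 - 5 + 25 + 24)·√19 = 46*√19

46*√19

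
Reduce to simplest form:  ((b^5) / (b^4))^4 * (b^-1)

Inside the bracket: b^1
Raise to the power 4: b^4
Multiply by (b^-1): add exponents.

b^3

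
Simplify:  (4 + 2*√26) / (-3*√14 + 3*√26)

(√14 + √26 + √91 + 13)/9

Multiply numerator and denominator by 3*√14 + 3*√26.
Denominator becomes 108; numerator becomes 12*√14 + 12*√26 + 12*√91 + 156.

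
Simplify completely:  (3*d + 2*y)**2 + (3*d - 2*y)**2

Only the even-power cross terms survive.

18*d**2 + 8*y**2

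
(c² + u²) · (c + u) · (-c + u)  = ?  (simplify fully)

Pair the conjugate factors: (u+c)(u-c) = -c² + u², then repeat with the next factor.

-c⁴ + u⁴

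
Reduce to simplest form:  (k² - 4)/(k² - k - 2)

(k + 2)/(k + 1)

Factor: k² - 4 = (k + 2)·(k - 2);  k² - k - 2 = (k + 1)·(k - 2)
Cancel the common factor (k - 2).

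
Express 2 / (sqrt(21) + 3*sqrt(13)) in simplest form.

(-sqrt(21) + 3*sqrt(13))/48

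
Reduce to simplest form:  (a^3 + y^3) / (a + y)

Factor as (a+b)(a^2-ab+b^2) with a=a, b=y.

a^2 - a*y + y^2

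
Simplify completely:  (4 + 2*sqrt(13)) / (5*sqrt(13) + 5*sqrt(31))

Multiply numerator and denominator by -5*sqrt(31) + 5*sqrt(13).
Denominator becomes -450; numerator becomes -10*sqrt(403) - 20*sqrt(31) + 20*sqrt(13) + 130.

(-13 - 2*sqrt(13) + 2*sqrt(31) + sqrt(403))/45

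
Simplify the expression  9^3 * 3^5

9^3 = 3^6; 3^5 = 3^5
Combine exponents: 3^11

3^11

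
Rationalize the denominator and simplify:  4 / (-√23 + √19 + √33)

Group as (√19 + √33) - √23; multiply by (√19 + √33) + √23, then rationalise the remaining surd.

(-116*√23 + 36*√33 + 148*√19 + 8*√14421)/1667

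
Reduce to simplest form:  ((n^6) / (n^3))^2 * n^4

n^10

Inside the bracket: n^3
Raise to the power 2: n^6
Multiply by n^4: add exponents.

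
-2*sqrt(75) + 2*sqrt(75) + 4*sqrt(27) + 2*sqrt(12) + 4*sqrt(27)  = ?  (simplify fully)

28*sqrt(3)

2*sqrt(75) = 10*sqrt(3); 2*sqrt(75) = 10*sqrt(3); 4*sqrt(27) = 12*sqrt(3); 2*sqrt(12) = 4*sqrt(3); 4*sqrt(27) = 12*sqrt(3)
Combine: (-10 + 10 + 12 + 4 + 12)·sqrt(3) = 28*sqrt(3)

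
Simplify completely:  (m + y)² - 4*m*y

(m - y)²

Expand the square and combine the 4*m*y term.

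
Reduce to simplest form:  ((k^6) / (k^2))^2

Inside the bracket: k^4
Raise to the power 2: k^8

k^8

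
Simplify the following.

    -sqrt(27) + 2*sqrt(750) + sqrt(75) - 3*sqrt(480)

sqrt(27) = 3*sqrt(3); 2*sqrt(750) = 10*sqrt(30); sqrt(75) = 5*sqrt(3); 3*sqrt(480) = 12*sqrt(30)

-2*sqrt(30) + 2*sqrt(3)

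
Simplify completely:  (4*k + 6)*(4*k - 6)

Difference of squares with P = 4*k, Q = 6.

16*k^2 - 36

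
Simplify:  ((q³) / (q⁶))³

Inside the bracket: (q^-3)
Raise to the power 3: (q^-9)

q^(-9)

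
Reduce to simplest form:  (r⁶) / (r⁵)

r

Quotient: r¹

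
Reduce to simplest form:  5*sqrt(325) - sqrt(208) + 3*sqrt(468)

5*sqrt(325) = 25*sqrt(13); sqrt(208) = 4*sqrt(13); 3*sqrt(468) = 18*sqrt(13)
Combine: (25 - 4 + 18)·sqrt(13) = 39*sqrt(13)

39*sqrt(13)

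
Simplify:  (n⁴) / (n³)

n

Quotient: n¹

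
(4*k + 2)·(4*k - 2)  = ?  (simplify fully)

16*k² - 4

Product of conjugates: (P+Q)(P-Q) = P^2 - Q^2.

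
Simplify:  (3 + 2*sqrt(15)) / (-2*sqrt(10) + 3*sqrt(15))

Multiply numerator and denominator by 2*sqrt(10) + 3*sqrt(15).
Denominator becomes 95; numerator becomes 6*sqrt(10) + 9*sqrt(15) + 20*sqrt(6) + 90.

(6*sqrt(10) + 9*sqrt(15) + 20*sqrt(6) + 90)/95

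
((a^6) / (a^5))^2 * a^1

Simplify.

Inside the bracket: a^1
Raise to the power 2: a^2
Multiply by a^1: add exponents.

a^3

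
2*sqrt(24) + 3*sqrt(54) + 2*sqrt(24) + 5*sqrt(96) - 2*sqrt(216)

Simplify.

2*sqrt(24) = 4*sqrt(6); 3*sqrt(54) = 9*sqrt(6); 2*sqrt(24) = 4*sqrt(6); 5*sqrt(96) = 20*sqrt(6); 2*sqrt(216) = 12*sqrt(6)
Combine: (4 + 9 + 4 + 20 - 12)·sqrt(6) = 25*sqrt(6)

25*sqrt(6)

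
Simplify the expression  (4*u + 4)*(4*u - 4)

(4*u)^2 - (4)^2 = 16*u^2 - 16.

16*u^2 - 16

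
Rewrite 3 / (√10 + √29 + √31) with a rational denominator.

(-3*√8990 + 12*√31 + 18*√29 + 75*√10)/548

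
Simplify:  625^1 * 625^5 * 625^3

5^36

625^1 = 5^4; 625^5 = 5^20; 625^3 = 5^12
Combine exponents: 5^36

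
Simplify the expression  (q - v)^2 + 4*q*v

Expand the square and combine the 4*q*v term.

(q + v)^2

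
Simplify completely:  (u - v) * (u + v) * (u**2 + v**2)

u**4 - v**4

Telescope via difference of squares: (u+v)(u-v) = u**2 - v**2, then repeat with the next factor.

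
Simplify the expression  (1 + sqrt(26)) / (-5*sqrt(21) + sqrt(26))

(-5*sqrt(546) - 26 - 5*sqrt(21) - sqrt(26))/499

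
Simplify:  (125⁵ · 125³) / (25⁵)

125⁵ = 5^15; 125³ = 5^9; 25⁵ = 5^10
Combine exponents: 5^14

5^14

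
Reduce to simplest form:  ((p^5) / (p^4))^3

Inside the bracket: p^1
Raise to the power 3: p^3

p^3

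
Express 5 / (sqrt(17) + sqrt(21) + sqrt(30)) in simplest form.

(-15*sqrt(1190) + 20*sqrt(30) + 65*sqrt(21) + 85*sqrt(17))/682

Group as (sqrt(17) + sqrt(21)) + sqrt(30); multiply by (sqrt(17) + sqrt(21)) - sqrt(30), then rationalise the remaining surd.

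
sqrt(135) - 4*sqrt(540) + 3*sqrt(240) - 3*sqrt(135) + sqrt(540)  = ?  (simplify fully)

-12*sqrt(15)

sqrt(135) = 3*sqrt(15); 4*sqrt(540) = 24*sqrt(15); 3*sqrt(240) = 12*sqrt(15); 3*sqrt(135) = 9*sqrt(15); sqrt(540) = 6*sqrt(15)
Combine: (3 - 24 + 12 - 9 + 6)·sqrt(15) = -12*sqrt(15)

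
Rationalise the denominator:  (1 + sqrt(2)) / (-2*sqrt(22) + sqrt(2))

Multiply numerator and denominator by sqrt(2) + 2*sqrt(22).
Denominator becomes -86; numerator becomes sqrt(2) + 2 + 2*sqrt(22) + 4*sqrt(11).

(-4*sqrt(11) - 2*sqrt(22) - 2 - sqrt(2))/86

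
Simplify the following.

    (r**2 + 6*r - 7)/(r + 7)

Factor: r**2 + 6*r - 7 = (r + 7)*(r - 1)
Cancel the common factor (r + 7).

r - 1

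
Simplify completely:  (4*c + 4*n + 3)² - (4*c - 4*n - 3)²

Write as f((4*c),(4*n + 3)) - f((4*c),-(4*n + 3)) and expand.

16*c*(4*n + 3)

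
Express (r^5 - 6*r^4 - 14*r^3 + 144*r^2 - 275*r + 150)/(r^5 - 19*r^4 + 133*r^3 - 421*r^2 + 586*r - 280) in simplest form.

(r^2 + 2*r - 15)/(r^2 - 11*r + 28)

Factor: r^5 - 6*r^4 - 14*r^3 + 144*r^2 - 275*r + 150 = (r - 2)*(r - 1)*(r - 3)*(r - 5)*(r + 5);  r^5 - 19*r^4 + 133*r^3 - 421*r^2 + 586*r - 280 = (r - 2)*(r - 1)*(r - 5)*(r - 4)*(r - 7)
Cancel the common factors (r - 5), (r - 2), (r - 1).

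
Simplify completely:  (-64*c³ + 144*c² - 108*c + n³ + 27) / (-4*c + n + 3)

16*c² + 4*c*n - 24*c + n² - 3*n + 9

Factor as (a-b)(a^2+ab+b^2) with a=n, b=(4*c - 3).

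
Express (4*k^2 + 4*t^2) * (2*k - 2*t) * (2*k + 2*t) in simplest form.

16*k^4 - 16*t^4

Telescope via difference of squares: ((2*k)+(2*t))((2*k)-(2*t)) = 4*k^2 - 4*t^2, then repeat with the next factor.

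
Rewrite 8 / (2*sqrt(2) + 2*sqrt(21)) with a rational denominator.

Multiply numerator and denominator by -2*sqrt(21) + 2*sqrt(2).
Denominator becomes -76; numerator becomes -16*sqrt(21) + 16*sqrt(2).

(-4*sqrt(2) + 4*sqrt(21))/19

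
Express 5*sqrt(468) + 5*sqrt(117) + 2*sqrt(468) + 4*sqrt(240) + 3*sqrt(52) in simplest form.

16*sqrt(15) + 63*sqrt(13)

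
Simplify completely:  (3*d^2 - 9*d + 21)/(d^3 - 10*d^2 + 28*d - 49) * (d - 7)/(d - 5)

Factor: 3*d^2 - 9*d + 21 = 3*(d^2 - 3*d + 7);  d^3 - 10*d^2 + 28*d - 49 = (d^2 - 3*d + 7)*(d - 7)
Cancel the common factors (d^2 - 3*d + 7), (d - 7).

3/(d - 5)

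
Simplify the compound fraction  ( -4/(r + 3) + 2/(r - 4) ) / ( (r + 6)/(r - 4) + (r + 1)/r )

Numerator: -4/(r + 3) + 2/(r - 4) = (-2*r + 22)/(r**2 - r - 12)
Denominator: (r + 6)/(r - 4) + (r + 1)/r = (2*r**2 + 3*r - 4)/(r**2 - 4*r)
Divide: ((-2*r + 22)/(r**2 - r - 12)) · ((r**2 - 4*r)/(2*r**2 + 3*r - 4)) = (-2*r**2 + 22*r)/(2*r**3 + 9*r**2 + 5*r - 12)

(-2*r**2 + 22*r)/(2*r**3 + 9*r**2 + 5*r - 12)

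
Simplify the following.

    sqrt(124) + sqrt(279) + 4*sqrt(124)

sqrt(124) = 2*sqrt(31); sqrt(279) = 3*sqrt(31); 4*sqrt(124) = 8*sqrt(31)
Combine: (2 + 3 + 8)·sqrt(31) = 13*sqrt(31)

13*sqrt(31)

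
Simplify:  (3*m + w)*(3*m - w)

9*m**2 - w**2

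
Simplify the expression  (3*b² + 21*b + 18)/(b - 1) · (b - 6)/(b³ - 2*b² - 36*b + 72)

(3*b + 3)/(b² - 3*b + 2)

Factor: 3*b² + 21*b + 18 = 3·(b + 6)·(b + 1);  b³ - 2*b² - 36*b + 72 = (b + 6)·(b - 2)·(b - 6)
Cancel the common factors (b + 6), (b - 6).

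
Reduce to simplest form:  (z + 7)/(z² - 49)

Factor: z² - 49 = (z - 7)·(z + 7)
Cancel the common factor (z + 7).

1/(z - 7)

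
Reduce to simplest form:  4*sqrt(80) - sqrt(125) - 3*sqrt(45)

2*sqrt(5)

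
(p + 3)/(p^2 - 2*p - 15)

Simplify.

1/(p - 5)

Factor: p^2 - 2*p - 15 = (p + 3)*(p - 5)
Cancel the common factor (p + 3).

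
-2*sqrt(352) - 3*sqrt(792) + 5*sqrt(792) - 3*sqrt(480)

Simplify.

2*sqrt(352) = 8*sqrt(22); 3*sqrt(792) = 18*sqrt(22); 5*sqrt(792) = 30*sqrt(22); 3*sqrt(480) = 12*sqrt(30)

-12*sqrt(30) + 4*sqrt(22)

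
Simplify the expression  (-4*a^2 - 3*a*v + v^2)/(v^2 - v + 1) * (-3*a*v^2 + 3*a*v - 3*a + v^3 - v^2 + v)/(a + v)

Factor: -4*a^2 - 3*a*v + v^2 = (-4*a + v)*(a + v);  -3*a*v^2 + 3*a*v - 3*a + v^3 - v^2 + v = (-3*a + v)*(v^2 - v + 1)
Cancel the common factors (v^2 - v + 1), (a + v).

12*a^2 - 7*a*v + v^2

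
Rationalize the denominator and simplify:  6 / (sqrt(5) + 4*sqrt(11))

(-2*sqrt(5) + 8*sqrt(11))/57

Multiply numerator and denominator by -4*sqrt(11) + sqrt(5).
Denominator becomes -171; numerator becomes -24*sqrt(11) + 6*sqrt(5).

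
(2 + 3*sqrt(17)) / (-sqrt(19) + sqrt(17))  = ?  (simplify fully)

(-3*sqrt(323) - 51 - 2*sqrt(19) - 2*sqrt(17))/2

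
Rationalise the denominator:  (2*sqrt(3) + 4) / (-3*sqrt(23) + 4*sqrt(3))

(-12*sqrt(23) - 6*sqrt(69) - 16*sqrt(3) - 24)/159

Multiply numerator and denominator by 4*sqrt(3) + 3*sqrt(23).
Denominator becomes -159; numerator becomes 24 + 16*sqrt(3) + 6*sqrt(69) + 12*sqrt(23).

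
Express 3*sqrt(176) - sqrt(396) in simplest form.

6*sqrt(11)

3*sqrt(176) = 12*sqrt(11); sqrt(396) = 6*sqrt(11)
Combine: (12 - 6)·sqrt(11) = 6*sqrt(11)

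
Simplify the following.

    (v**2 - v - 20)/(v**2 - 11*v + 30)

(v + 4)/(v - 6)

Factor: v**2 - v - 20 = (v - 5)*(v + 4);  v**2 - 11*v + 30 = (v - 5)*(v - 6)
Cancel the common factor (v - 5).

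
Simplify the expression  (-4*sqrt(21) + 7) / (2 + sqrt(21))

(-98 + 15*sqrt(21))/17

Multiply numerator and denominator by -sqrt(21) + 2.
Denominator becomes -17; numerator becomes -15*sqrt(21) + 98.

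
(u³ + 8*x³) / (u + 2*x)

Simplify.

u^3 + (2*x)^3 = (u + 2*x)(u² - 2*u*x + 4*x²).

u² - 2*u*x + 4*x²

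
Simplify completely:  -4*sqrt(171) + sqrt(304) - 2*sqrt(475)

-18*sqrt(19)

4*sqrt(171) = 12*sqrt(19); sqrt(304) = 4*sqrt(19); 2*sqrt(475) = 10*sqrt(19)
Combine: (-12 + 4 - 10)·sqrt(19) = -18*sqrt(19)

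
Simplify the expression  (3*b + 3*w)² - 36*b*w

Expanding gives 9*b² - 18*b*w + 9*w², a perfect square.

9*(b - w)²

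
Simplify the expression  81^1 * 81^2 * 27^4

81^1 = 3^4; 81^2 = 3^8; 27^4 = 3^12
Combine exponents: 3^24

3^24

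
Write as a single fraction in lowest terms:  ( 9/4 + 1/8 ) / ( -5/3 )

-57/40

Numerator: 9/4 + 1/8 = 19/8
Denominator: -5/3 = -5/3
Divide: (19/8) · (-3/5) = -57/40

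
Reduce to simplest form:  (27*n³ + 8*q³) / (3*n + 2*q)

9*n² - 6*n*q + 4*q²

Apply the sum-of-cubes factorisation and cancel (3*n + 2*q).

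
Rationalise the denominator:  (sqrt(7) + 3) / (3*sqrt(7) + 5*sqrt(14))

Multiply numerator and denominator by -5*sqrt(14) + 3*sqrt(7).
Denominator becomes -287; numerator becomes -15*sqrt(14) - 35*sqrt(2) + 21 + 9*sqrt(7).

(-9*sqrt(7) - 21 + 35*sqrt(2) + 15*sqrt(14))/287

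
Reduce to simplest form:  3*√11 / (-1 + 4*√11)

(3*√11 + 132)/175

Multiply numerator and denominator by -4*√11 - 1.
Denominator becomes -175; numerator becomes -132 - 3*√11.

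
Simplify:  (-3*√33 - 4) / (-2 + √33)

Multiply numerator and denominator by -√33 - 2.
Denominator becomes -29; numerator becomes 10*√33 + 107.

(-107 - 10*√33)/29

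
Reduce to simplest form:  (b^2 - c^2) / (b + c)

Difference of squares: factor out (b + c).

b - c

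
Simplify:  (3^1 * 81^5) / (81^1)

3^1 = 3^1; 81^5 = 3^20; 81^1 = 3^4
Combine exponents: 3^17

3^17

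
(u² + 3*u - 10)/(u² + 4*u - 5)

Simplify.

(u - 2)/(u - 1)

Factor: u² + 3*u - 10 = (u + 5)·(u - 2);  u² + 4*u - 5 = (u - 1)·(u + 5)
Cancel the common factor (u + 5).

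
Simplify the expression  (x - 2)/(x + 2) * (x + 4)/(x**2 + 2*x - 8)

Factor: x**2 + 2*x - 8 = (x - 2)*(x + 4)
Cancel the common factors (x + 4), (x - 2).

1/(x + 2)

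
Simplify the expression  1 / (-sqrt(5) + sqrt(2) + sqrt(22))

(-25*sqrt(2) - 4*sqrt(55) + 19*sqrt(5) + 15*sqrt(22))/185

Group as (sqrt(2) + sqrt(22)) - sqrt(5); multiply by (sqrt(2) + sqrt(22)) + sqrt(5), then rationalise the remaining surd.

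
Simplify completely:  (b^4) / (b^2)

b^2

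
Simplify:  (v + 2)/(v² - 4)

Factor: v² - 4 = (v - 2)·(v + 2)
Cancel the common factor (v + 2).

1/(v - 2)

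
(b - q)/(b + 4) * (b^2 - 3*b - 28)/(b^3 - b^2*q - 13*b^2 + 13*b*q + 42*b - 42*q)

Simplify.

Factor: b^2 - 3*b - 28 = (b + 4)*(b - 7);  b^3 - b^2*q - 13*b^2 + 13*b*q + 42*b - 42*q = (b - 6)*(b - q)*(b - 7)
Cancel the common factors (b - q), (b - 7), (b + 4).

1/(b - 6)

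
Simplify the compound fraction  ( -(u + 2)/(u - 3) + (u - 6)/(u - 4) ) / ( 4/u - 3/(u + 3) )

Numerator: -(u + 2)/(u - 3) + (u - 6)/(u - 4) = (-7*u + 26)/(u² - 7*u + 12)
Denominator: 4/u - 3/(u + 3) = (u + 12)/(u² + 3*u)
Divide: ((-7*u + 26)/(u² - 7*u + 12)) · ((u² + 3*u)/(u + 12)) = (-7*u³ + 5*u² + 78*u)/(u³ + 5*u² - 72*u + 144)

(-7*u³ + 5*u² + 78*u)/(u³ + 5*u² - 72*u + 144)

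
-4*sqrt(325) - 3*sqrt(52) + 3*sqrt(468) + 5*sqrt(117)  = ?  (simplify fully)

4*sqrt(325) = 20*sqrt(13); 3*sqrt(52) = 6*sqrt(13); 3*sqrt(468) = 18*sqrt(13); 5*sqrt(117) = 15*sqrt(13)
Combine: (-20 - 6 + 18 + 15)·sqrt(13) = 7*sqrt(13)

7*sqrt(13)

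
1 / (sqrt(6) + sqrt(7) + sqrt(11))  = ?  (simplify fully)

(-sqrt(462) + sqrt(11) + 5*sqrt(7) + 6*sqrt(6))/82

Group as (sqrt(7) + sqrt(11)) + sqrt(6); multiply by (sqrt(7) + sqrt(11)) - sqrt(6), then rationalise the remaining surd.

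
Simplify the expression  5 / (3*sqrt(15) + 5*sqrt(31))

(-3*sqrt(15) + 5*sqrt(31))/128

Multiply numerator and denominator by -5*sqrt(31) + 3*sqrt(15).
Denominator becomes -640; numerator becomes -25*sqrt(31) + 15*sqrt(15).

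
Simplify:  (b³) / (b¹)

b²

Quotient: b²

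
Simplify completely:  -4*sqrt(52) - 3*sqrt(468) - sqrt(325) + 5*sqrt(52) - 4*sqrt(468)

4*sqrt(52) = 8*sqrt(13); 3*sqrt(468) = 18*sqrt(13); sqrt(325) = 5*sqrt(13); 5*sqrt(52) = 10*sqrt(13); 4*sqrt(468) = 24*sqrt(13)
Combine: (-8 - 18 - 5 + 10 - 24)·sqrt(13) = -45*sqrt(13)

-45*sqrt(13)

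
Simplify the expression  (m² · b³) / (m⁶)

Quotient: (m^-4) · b³

b³/m⁴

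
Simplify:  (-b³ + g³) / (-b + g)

b² + b*g + g²

Factor as (a-b)(a^2+ab+b^2) with a=g, b=b.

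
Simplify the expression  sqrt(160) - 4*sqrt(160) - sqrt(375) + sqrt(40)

-10*sqrt(10) - 5*sqrt(15)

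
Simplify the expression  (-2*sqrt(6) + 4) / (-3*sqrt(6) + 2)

Multiply numerator and denominator by 2 + 3*sqrt(6).
Denominator becomes -50; numerator becomes -28 + 8*sqrt(6).

(-4*sqrt(6) + 14)/25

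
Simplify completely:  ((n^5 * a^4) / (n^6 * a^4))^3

Inside the bracket: (n^-1)
Raise to the power 3: (n^-3)

n^(-3)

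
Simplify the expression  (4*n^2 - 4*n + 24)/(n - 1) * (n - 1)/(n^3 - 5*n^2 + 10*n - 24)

4/(n - 4)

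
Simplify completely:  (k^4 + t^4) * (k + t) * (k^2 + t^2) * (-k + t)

-k^8 + t^8

Pair the conjugate factors: (t+k)(t-k) = -k^2 + t^2, then repeat with the next factor.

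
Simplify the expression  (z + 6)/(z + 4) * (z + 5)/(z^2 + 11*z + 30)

Factor: z^2 + 11*z + 30 = (z + 6)*(z + 5)
Cancel the common factors (z + 5), (z + 6).

1/(z + 4)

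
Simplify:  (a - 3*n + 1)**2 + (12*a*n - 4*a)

(a + 3*n - 1)**2

Expanding gives a**2 + 6*a*n - 2*a + 9*n**2 - 6*n + 1, a perfect square.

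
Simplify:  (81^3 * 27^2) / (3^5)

3^13

81^3 = 3^12; 27^2 = 3^6; 3^5 = 3^5
Combine exponents: 3^13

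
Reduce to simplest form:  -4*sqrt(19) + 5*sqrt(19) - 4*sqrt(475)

-19*sqrt(19)

4*sqrt(19) = 4*sqrt(19); 5*sqrt(19) = 5*sqrt(19); 4*sqrt(475) = 20*sqrt(19)
Combine: (-4 + 5 - 20)·sqrt(19) = -19*sqrt(19)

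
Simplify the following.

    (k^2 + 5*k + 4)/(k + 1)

Factor: k^2 + 5*k + 4 = (k + 4)*(k + 1)
Cancel the common factor (k + 1).

k + 4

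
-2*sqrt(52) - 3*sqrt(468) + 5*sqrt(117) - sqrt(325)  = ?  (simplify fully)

-12*sqrt(13)

2*sqrt(52) = 4*sqrt(13); 3*sqrt(468) = 18*sqrt(13); 5*sqrt(117) = 15*sqrt(13); sqrt(325) = 5*sqrt(13)
Combine: (-4 - 18 + 15 - 5)·sqrt(13) = -12*sqrt(13)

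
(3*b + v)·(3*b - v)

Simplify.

Difference of squares with P = 3*b, Q = v.

9*b² - v²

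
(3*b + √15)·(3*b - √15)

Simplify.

Difference of squares with P = 3*b, Q = √15.

9*b² - 15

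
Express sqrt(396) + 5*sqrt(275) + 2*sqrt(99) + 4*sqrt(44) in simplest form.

45*sqrt(11)

sqrt(396) = 6*sqrt(11); 5*sqrt(275) = 25*sqrt(11); 2*sqrt(99) = 6*sqrt(11); 4*sqrt(44) = 8*sqrt(11)
Combine: (6 + 25 + 6 + 8)·sqrt(11) = 45*sqrt(11)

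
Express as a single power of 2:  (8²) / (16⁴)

8² = 2^6; 16⁴ = 2^16
Combine exponents: 2^(-10)

2^(-10)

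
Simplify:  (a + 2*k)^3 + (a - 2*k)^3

2*a*(a^2 + 12*k^2)

Only the even-power cross terms survive.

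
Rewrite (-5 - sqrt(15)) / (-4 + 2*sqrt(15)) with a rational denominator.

(-7*sqrt(15) - 25)/22

Multiply numerator and denominator by -2*sqrt(15) - 4.
Denominator becomes -44; numerator becomes 50 + 14*sqrt(15).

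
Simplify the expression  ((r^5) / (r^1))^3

r^12

Inside the bracket: r^4
Raise to the power 3: r^12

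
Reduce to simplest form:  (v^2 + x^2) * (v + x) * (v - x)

Telescope via difference of squares: (v+x)(v-x) = v^2 - x^2, then repeat with the next factor.

v^4 - x^4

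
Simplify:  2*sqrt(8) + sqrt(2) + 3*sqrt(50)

2*sqrt(8) = 4*sqrt(2); sqrt(2) = sqrt(2); 3*sqrt(50) = 15*sqrt(2)
Combine: (4 + 1 + 15)·sqrt(2) = 20*sqrt(2)

20*sqrt(2)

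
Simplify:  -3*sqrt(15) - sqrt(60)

3*sqrt(15) = 3*sqrt(15); sqrt(60) = 2*sqrt(15)
Combine: (-3 - 2)·sqrt(15) = -5*sqrt(15)

-5*sqrt(15)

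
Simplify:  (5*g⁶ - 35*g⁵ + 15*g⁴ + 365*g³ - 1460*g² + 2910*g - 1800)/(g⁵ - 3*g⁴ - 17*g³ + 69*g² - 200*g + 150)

(5*g² + 5*g - 60)/(g + 5)

Factor: 5*g⁶ - 35*g⁵ + 15*g⁴ + 365*g³ - 1460*g² + 2910*g - 1800 = 5·(g + 4)·(g - 1)·(g - 3)·(g² - 2*g + 6)·(g - 5);  g⁵ - 3*g⁴ - 17*g³ + 69*g² - 200*g + 150 = (g + 5)·(g - 1)·(g² - 2*g + 6)·(g - 5)
Cancel the common factors (g² - 2*g + 6), (g - 5), (g - 1).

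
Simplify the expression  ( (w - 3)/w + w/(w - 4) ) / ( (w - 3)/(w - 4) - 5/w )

Numerator: (w - 3)/w + w/(w - 4) = (2*w**2 - 7*w + 12)/(w**2 - 4*w)
Denominator: (w - 3)/(w - 4) - 5/w = (w**2 - 8*w + 20)/(w**2 - 4*w)
Divide: ((2*w**2 - 7*w + 12)/(w**2 - 4*w)) · ((w**2 - 4*w)/(w**2 - 8*w + 20)) = (2*w**2 - 7*w + 12)/(w**2 - 8*w + 20)

(2*w**2 - 7*w + 12)/(w**2 - 8*w + 20)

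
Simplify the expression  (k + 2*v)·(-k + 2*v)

Difference of squares with P = 2*v, Q = k.

-k² + 4*v²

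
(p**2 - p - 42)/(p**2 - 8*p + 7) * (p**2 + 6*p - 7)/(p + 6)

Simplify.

p + 7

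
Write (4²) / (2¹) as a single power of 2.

4² = 2^4; 2¹ = 2^1
Combine exponents: 2^3

2^3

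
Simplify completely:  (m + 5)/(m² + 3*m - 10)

1/(m - 2)

Factor: m² + 3*m - 10 = (m - 2)·(m + 5)
Cancel the common factor (m + 5).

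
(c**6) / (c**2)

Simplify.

c**4

Quotient: c**4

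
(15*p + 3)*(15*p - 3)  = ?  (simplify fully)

Difference of squares with P = 15*p, Q = 3.

225*p^2 - 9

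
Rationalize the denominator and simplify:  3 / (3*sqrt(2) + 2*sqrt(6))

Multiply numerator and denominator by -3*sqrt(2) + 2*sqrt(6).
Denominator becomes 6; numerator becomes -9*sqrt(2) + 6*sqrt(6).

(-3*sqrt(2) + 2*sqrt(6))/2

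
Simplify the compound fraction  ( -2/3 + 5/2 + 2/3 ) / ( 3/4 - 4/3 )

-30/7

Numerator: -2/3 + 5/2 + 2/3 = 5/2
Denominator: 3/4 - 4/3 = -7/12
Divide: (5/2) · (-12/7) = -30/7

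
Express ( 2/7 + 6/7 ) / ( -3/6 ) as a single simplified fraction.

Numerator: 2/7 + 6/7 = 8/7
Denominator: -3/6 = -1/2
Divide: (8/7) · (-2) = -16/7

-16/7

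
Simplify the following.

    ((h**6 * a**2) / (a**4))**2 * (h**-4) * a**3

h**8/a

Inside the bracket: h**6 * (a**-2)
Raise to the power 2: h**12 * (a**-4)
Multiply by (h**-4) * a**3: add exponents.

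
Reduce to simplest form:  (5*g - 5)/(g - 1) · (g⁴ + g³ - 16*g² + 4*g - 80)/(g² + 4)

5*g² + 5*g - 100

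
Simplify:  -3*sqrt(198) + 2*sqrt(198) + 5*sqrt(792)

3*sqrt(198) = 9*sqrt(22); 2*sqrt(198) = 6*sqrt(22); 5*sqrt(792) = 30*sqrt(22)
Combine: (-9 + 6 + 30)·sqrt(22) = 27*sqrt(22)

27*sqrt(22)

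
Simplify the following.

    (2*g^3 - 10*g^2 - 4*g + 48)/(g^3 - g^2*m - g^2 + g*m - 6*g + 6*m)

Factor: 2*g^3 - 10*g^2 - 4*g + 48 = 2*(g - 4)*(g - 3)*(g + 2);  g^3 - g^2*m - g^2 + g*m - 6*g + 6*m = (g - 3)*(g + 2)*(g - m)
Cancel the common factors (g - 3), (g + 2).

(2*g - 8)/(g - m)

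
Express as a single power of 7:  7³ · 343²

7³ = 7^3; 343² = 7^6
Combine exponents: 7^9

7^9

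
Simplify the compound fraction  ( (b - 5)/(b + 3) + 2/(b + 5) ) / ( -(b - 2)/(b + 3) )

Numerator: (b - 5)/(b + 3) + 2/(b + 5) = (b^2 + 2*b - 19)/(b^2 + 8*b + 15)
Denominator: -(b - 2)/(b + 3) = (-b + 2)/(b + 3)
Divide: ((b^2 + 2*b - 19)/(b^2 + 8*b + 15)) · ((b + 3)/(-b + 2)) = (-b^2 - 2*b + 19)/(b^2 + 3*b - 10)

(-b^2 - 2*b + 19)/(b^2 + 3*b - 10)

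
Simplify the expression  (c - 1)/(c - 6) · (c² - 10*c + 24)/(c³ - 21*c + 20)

Factor: c² - 10*c + 24 = (c - 6)·(c - 4);  c³ - 21*c + 20 = (c - 4)·(c - 1)·(c + 5)
Cancel the common factors (c - 6), (c - 1), (c - 4).

1/(c + 5)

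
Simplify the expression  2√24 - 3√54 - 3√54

-14*√6

2√24 = 4*√6; 3√54 = 9*√6; 3√54 = 9*√6
Combine: (4 - 9 - 9)·√6 = -14*√6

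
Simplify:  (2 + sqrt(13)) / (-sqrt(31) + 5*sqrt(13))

Multiply numerator and denominator by sqrt(31) + 5*sqrt(13).
Denominator becomes 294; numerator becomes 2*sqrt(31) + sqrt(403) + 10*sqrt(13) + 65.

(2*sqrt(31) + sqrt(403) + 10*sqrt(13) + 65)/294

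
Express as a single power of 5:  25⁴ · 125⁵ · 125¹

5^26

25⁴ = 5^8; 125⁵ = 5^15; 125¹ = 5^3
Combine exponents: 5^26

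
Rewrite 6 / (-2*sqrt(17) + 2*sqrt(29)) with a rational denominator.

Multiply numerator and denominator by 2*sqrt(17) + 2*sqrt(29).
Denominator becomes 48; numerator becomes 12*sqrt(17) + 12*sqrt(29).

(sqrt(17) + sqrt(29))/4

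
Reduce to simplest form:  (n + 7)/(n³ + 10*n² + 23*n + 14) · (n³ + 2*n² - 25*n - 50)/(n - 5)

(n + 5)/(n + 1)

Factor: n³ + 10*n² + 23*n + 14 = (n + 1)·(n + 7)·(n + 2);  n³ + 2*n² - 25*n - 50 = (n + 5)·(n + 2)·(n - 5)
Cancel the common factors (n + 7), (n + 2), (n - 5).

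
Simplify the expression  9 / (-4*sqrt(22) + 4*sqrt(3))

(-9*sqrt(22) - 9*sqrt(3))/76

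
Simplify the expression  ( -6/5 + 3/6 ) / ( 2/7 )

Numerator: -6/5 + 3/6 = -7/10
Denominator: 2/7 = 2/7
Divide: (-7/10) · (7/2) = -49/20

-49/20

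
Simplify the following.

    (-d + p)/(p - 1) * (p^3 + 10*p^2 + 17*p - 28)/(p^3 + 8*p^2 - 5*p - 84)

Factor: p^3 + 10*p^2 + 17*p - 28 = (p - 1)*(p + 4)*(p + 7);  p^3 + 8*p^2 - 5*p - 84 = (p + 4)*(p - 3)*(p + 7)
Cancel the common factors (p + 4), (p - 1), (p + 7).

(-d + p)/(p - 3)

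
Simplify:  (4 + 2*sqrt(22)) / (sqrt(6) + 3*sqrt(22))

(-sqrt(33) - sqrt(6) + 3*sqrt(22) + 33)/48

Multiply numerator and denominator by -sqrt(6) + 3*sqrt(22).
Denominator becomes 192; numerator becomes -4*sqrt(33) - 4*sqrt(6) + 12*sqrt(22) + 132.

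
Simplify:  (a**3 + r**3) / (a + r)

a**2 - a*r + r**2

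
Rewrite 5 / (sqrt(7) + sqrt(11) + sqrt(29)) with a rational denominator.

Group as (sqrt(11) + sqrt(29)) + sqrt(7); multiply by (sqrt(11) + sqrt(29)) - sqrt(7), then rationalise the remaining surd.

(-10*sqrt(2233) - 55*sqrt(29) + 125*sqrt(11) + 165*sqrt(7))/187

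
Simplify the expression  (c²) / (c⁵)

Quotient: (c^-3)

c^(-3)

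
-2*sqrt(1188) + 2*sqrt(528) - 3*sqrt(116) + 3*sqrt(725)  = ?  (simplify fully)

-4*sqrt(33) + 9*sqrt(29)

2*sqrt(1188) = 12*sqrt(33); 2*sqrt(528) = 8*sqrt(33); 3*sqrt(116) = 6*sqrt(29); 3*sqrt(725) = 15*sqrt(29)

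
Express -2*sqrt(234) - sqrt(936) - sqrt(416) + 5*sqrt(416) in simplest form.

4*sqrt(26)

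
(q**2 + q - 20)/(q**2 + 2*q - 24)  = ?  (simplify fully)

Factor: q**2 + q - 20 = (q - 4)*(q + 5);  q**2 + 2*q - 24 = (q - 4)*(q + 6)
Cancel the common factor (q - 4).

(q + 5)/(q + 6)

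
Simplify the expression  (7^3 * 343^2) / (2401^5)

7^3 = 7^3; 343^2 = 7^6; 2401^5 = 7^20
Combine exponents: 7^(-11)

7^(-11)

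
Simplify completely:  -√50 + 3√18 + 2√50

14*√2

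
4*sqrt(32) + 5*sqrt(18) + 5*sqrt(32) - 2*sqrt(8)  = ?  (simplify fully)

47*sqrt(2)

4*sqrt(32) = 16*sqrt(2); 5*sqrt(18) = 15*sqrt(2); 5*sqrt(32) = 20*sqrt(2); 2*sqrt(8) = 4*sqrt(2)
Combine: (16 + 15 + 20 - 4)·sqrt(2) = 47*sqrt(2)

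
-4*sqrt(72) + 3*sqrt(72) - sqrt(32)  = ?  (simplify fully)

4*sqrt(72) = 24*sqrt(2); 3*sqrt(72) = 18*sqrt(2); sqrt(32) = 4*sqrt(2)
Combine: (-24 + 18 - 4)·sqrt(2) = -10*sqrt(2)

-10*sqrt(2)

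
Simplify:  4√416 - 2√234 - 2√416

2*√26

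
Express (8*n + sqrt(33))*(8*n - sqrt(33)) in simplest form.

64*n^2 - 33

(8*n)^2 - (sqrt(33))^2 = 64*n^2 - 33.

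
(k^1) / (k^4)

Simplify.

k^(-3)

Quotient: (k^-3)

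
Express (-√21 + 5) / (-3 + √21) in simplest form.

Multiply numerator and denominator by -√21 - 3.
Denominator becomes -12; numerator becomes -2*√21 + 6.

(-3 + √21)/6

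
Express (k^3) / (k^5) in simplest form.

k^(-2)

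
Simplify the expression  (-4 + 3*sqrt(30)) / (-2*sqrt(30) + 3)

(-168 - sqrt(30))/111

Multiply numerator and denominator by 3 + 2*sqrt(30).
Denominator becomes -111; numerator becomes sqrt(30) + 168.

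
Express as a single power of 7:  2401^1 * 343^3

7^13

2401^1 = 7^4; 343^3 = 7^9
Combine exponents: 7^13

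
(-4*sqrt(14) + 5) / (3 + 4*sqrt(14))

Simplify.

Multiply numerator and denominator by -4*sqrt(14) + 3.
Denominator becomes -215; numerator becomes -32*sqrt(14) + 239.

(-239 + 32*sqrt(14))/215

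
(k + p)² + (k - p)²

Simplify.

2*k² + 2*p²

Binomially expand both and collect terms in k, p.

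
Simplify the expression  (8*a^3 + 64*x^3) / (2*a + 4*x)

Apply the sum-of-cubes factorisation and cancel (2*a + 4*x).

4*a^2 - 8*a*x + 16*x^2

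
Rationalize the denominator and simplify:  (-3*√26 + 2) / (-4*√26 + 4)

(√26 + 76)/100

Multiply numerator and denominator by 4 + 4*√26.
Denominator becomes -400; numerator becomes -304 - 4*√26.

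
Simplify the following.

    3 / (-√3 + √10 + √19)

Group as (√10 + √19) - √3; multiply by (√10 + √19) + √3, then rationalise the remaining surd.

(-13*√3 - 3*√19 + 6*√10 + √570)/14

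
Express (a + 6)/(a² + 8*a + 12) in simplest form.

1/(a + 2)

Factor: a² + 8*a + 12 = (a + 2)·(a + 6)
Cancel the common factor (a + 6).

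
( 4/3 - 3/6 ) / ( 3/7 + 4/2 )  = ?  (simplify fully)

35/102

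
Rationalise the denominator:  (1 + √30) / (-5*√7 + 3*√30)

(5*√7 + 3*√30 + 5*√210 + 90)/95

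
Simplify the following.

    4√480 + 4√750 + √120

4√480 = 16*√30; 4√750 = 20*√30; √120 = 2*√30
Combine: (16 + 20 + 2)·√30 = 38*√30

38*√30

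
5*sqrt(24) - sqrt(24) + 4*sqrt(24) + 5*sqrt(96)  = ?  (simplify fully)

36*sqrt(6)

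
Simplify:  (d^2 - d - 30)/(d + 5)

d - 6

Factor: d^2 - d - 30 = (d + 5)*(d - 6)
Cancel the common factor (d + 5).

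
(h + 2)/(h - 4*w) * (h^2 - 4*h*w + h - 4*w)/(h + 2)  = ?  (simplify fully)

Factor: h^2 - 4*h*w + h - 4*w = (h + 1)*(h - 4*w)
Cancel the common factors (h + 2), (h - 4*w).

h + 1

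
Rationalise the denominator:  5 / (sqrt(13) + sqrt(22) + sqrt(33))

(-11*sqrt(78) + sqrt(33) + 12*sqrt(22) + 21*sqrt(13))/114

Group as (sqrt(13) + sqrt(33)) + sqrt(22); multiply by (sqrt(13) + sqrt(33)) - sqrt(22), then rationalise the remaining surd.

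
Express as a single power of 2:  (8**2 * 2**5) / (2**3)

2**8

8**2 = 2**6; 2**5 = 2**5; 2**3 = 2**3
Combine exponents: 2**8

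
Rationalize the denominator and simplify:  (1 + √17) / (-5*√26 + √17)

Multiply numerator and denominator by √17 + 5*√26.
Denominator becomes -633; numerator becomes √17 + 17 + 5*√26 + 5*√442.

(-5*√442 - 5*√26 - 17 - √17)/633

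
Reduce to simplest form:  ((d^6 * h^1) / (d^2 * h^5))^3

d^12/h^12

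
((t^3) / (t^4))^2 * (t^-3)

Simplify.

t^(-5)

Inside the bracket: (t^-1)
Raise to the power 2: (t^-2)
Multiply by (t^-3): add exponents.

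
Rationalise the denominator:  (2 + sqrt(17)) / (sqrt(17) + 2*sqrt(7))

Multiply numerator and denominator by -2*sqrt(7) + sqrt(17).
Denominator becomes -11; numerator becomes -2*sqrt(119) - 4*sqrt(7) + 2*sqrt(17) + 17.

(-17 - 2*sqrt(17) + 4*sqrt(7) + 2*sqrt(119))/11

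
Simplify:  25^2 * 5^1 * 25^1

5^7

25^2 = 5^4; 5^1 = 5^1; 25^1 = 5^2
Combine exponents: 5^7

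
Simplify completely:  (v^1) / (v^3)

v^(-2)

Quotient: (v^-2)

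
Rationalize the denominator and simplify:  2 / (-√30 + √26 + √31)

Group as (√26 + √31) - √30; multiply by (√26 + √31) + √30, then rationalise the remaining surd.

(-54*√30 + 50*√31 + 70*√26 + 8*√6045)/2495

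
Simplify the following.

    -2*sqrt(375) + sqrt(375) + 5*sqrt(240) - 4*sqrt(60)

7*sqrt(15)

2*sqrt(375) = 10*sqrt(15); sqrt(375) = 5*sqrt(15); 5*sqrt(240) = 20*sqrt(15); 4*sqrt(60) = 8*sqrt(15)
Combine: (-10 + 5 + 20 - 8)·sqrt(15) = 7*sqrt(15)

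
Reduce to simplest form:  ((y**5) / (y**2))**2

Inside the bracket: y**3
Raise to the power 2: y**6

y**6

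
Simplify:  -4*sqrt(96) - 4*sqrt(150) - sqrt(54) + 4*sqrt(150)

-19*sqrt(6)

4*sqrt(96) = 16*sqrt(6); 4*sqrt(150) = 20*sqrt(6); sqrt(54) = 3*sqrt(6); 4*sqrt(150) = 20*sqrt(6)
Combine: (-16 - 20 - 3 + 20)·sqrt(6) = -19*sqrt(6)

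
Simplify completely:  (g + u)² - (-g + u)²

4*g*u

Write as f(u,g) - f(u,-g) and expand.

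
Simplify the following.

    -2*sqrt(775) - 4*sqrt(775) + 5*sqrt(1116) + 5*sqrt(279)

15*sqrt(31)

2*sqrt(775) = 10*sqrt(31); 4*sqrt(775) = 20*sqrt(31); 5*sqrt(1116) = 30*sqrt(31); 5*sqrt(279) = 15*sqrt(31)
Combine: (-10 - 20 + 30 + 15)·sqrt(31) = 15*sqrt(31)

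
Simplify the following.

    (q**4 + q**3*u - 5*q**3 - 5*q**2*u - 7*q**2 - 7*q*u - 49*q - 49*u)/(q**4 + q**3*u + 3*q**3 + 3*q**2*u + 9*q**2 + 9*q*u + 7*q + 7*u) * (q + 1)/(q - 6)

Factor: q**4 + q**3*u - 5*q**3 - 5*q**2*u - 7*q**2 - 7*q*u - 49*q - 49*u = (q - 7)*(q + u)*(q**2 + 2*q + 7);  q**4 + q**3*u + 3*q**3 + 3*q**2*u + 9*q**2 + 9*q*u + 7*q + 7*u = (q**2 + 2*q + 7)*(q + u)*(q + 1)
Cancel the common factors (q**2 + 2*q + 7), (q + 1), (q + u).

(q - 7)/(q - 6)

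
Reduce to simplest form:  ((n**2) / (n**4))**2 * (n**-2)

Inside the bracket: (n**-2)
Raise to the power 2: (n**-4)
Multiply by (n**-2): add exponents.

n**(-6)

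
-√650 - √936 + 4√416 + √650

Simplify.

10*√26

√650 = 5*√26; √936 = 6*√26; 4√416 = 16*√26; √650 = 5*√26
Combine: (-5 - 6 + 16 + 5)·√26 = 10*√26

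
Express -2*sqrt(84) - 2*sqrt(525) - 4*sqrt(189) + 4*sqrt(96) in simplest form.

-26*sqrt(21) + 16*sqrt(6)

2*sqrt(84) = 4*sqrt(21); 2*sqrt(525) = 10*sqrt(21); 4*sqrt(189) = 12*sqrt(21); 4*sqrt(96) = 16*sqrt(6)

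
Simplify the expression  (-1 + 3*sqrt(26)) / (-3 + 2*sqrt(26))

(7*sqrt(26) + 153)/95

Multiply numerator and denominator by -2*sqrt(26) - 3.
Denominator becomes -95; numerator becomes -153 - 7*sqrt(26).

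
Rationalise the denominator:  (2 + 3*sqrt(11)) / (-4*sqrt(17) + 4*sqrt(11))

(-3*sqrt(187) - 33 - 2*sqrt(17) - 2*sqrt(11))/24

Multiply numerator and denominator by 4*sqrt(11) + 4*sqrt(17).
Denominator becomes -96; numerator becomes 8*sqrt(11) + 8*sqrt(17) + 132 + 12*sqrt(187).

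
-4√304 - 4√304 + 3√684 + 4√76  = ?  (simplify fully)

-6*√19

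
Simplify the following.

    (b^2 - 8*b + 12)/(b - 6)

Factor: b^2 - 8*b + 12 = (b - 6)*(b - 2)
Cancel the common factor (b - 6).

b - 2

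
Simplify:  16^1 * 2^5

2^9

16^1 = 2^4; 2^5 = 2^5
Combine exponents: 2^9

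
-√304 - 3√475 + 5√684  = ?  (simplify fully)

√304 = 4*√19; 3√475 = 15*√19; 5√684 = 30*√19
Combine: (-4 - 15 + 30)·√19 = 11*√19

11*√19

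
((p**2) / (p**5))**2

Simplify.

Inside the bracket: (p**-3)
Raise to the power 2: (p**-6)

p**(-6)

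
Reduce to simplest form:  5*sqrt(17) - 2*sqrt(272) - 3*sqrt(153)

5*sqrt(17) = 5*sqrt(17); 2*sqrt(272) = 8*sqrt(17); 3*sqrt(153) = 9*sqrt(17)
Combine: (5 - 8 - 9)·sqrt(17) = -12*sqrt(17)

-12*sqrt(17)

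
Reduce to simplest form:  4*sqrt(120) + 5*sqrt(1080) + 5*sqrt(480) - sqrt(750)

4*sqrt(120) = 8*sqrt(30); 5*sqrt(1080) = 30*sqrt(30); 5*sqrt(480) = 20*sqrt(30); sqrt(750) = 5*sqrt(30)
Combine: (8 + 30 + 20 - 5)·sqrt(30) = 53*sqrt(30)

53*sqrt(30)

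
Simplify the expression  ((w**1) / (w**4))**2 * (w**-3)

w**(-9)

Inside the bracket: (w**-3)
Raise to the power 2: (w**-6)
Multiply by (w**-3): add exponents.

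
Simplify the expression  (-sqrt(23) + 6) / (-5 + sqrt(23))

(-7 - sqrt(23))/2

Multiply numerator and denominator by -5 - sqrt(23).
Denominator becomes 2; numerator becomes -7 - sqrt(23).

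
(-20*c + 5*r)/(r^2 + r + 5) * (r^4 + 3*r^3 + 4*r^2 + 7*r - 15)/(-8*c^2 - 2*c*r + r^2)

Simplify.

(5*r^2 + 10*r - 15)/(2*c + r)

Factor: -20*c + 5*r = 5*(-4*c + r);  r^4 + 3*r^3 + 4*r^2 + 7*r - 15 = (r - 1)*(r + 3)*(r^2 + r + 5);  -8*c^2 - 2*c*r + r^2 = (-4*c + r)*(2*c + r)
Cancel the common factors (r^2 + r + 5), (-4*c + r).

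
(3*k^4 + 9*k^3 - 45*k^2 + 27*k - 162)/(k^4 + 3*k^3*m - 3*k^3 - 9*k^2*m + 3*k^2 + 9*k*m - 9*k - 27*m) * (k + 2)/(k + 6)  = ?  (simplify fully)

Factor: 3*k^4 + 9*k^3 - 45*k^2 + 27*k - 162 = 3*(k - 3)*(k + 6)*(k^2 + 3);  k^4 + 3*k^3*m - 3*k^3 - 9*k^2*m + 3*k^2 + 9*k*m - 9*k - 27*m = (k - 3)*(k^2 + 3)*(k + 3*m)
Cancel the common factors (k^2 + 3), (k + 6), (k - 3).

(3*k + 6)/(k + 3*m)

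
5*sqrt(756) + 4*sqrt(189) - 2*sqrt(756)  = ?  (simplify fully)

5*sqrt(756) = 30*sqrt(21); 4*sqrt(189) = 12*sqrt(21); 2*sqrt(756) = 12*sqrt(21)
Combine: (30 + 12 - 12)·sqrt(21) = 30*sqrt(21)

30*sqrt(21)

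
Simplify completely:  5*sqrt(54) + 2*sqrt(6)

5*sqrt(54) = 15*sqrt(6); 2*sqrt(6) = 2*sqrt(6)
Combine: (15 + 2)·sqrt(6) = 17*sqrt(6)

17*sqrt(6)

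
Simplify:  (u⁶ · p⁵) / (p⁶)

u⁶/p

Quotient: u⁶ · (p^-1)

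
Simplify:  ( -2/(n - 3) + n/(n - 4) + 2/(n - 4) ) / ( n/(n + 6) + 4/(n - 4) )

(n³ + 3*n² - 16*n + 12)/(n³ - 3*n² + 24*n - 72)

Numerator: -2/(n - 3) + n/(n - 4) + 2/(n - 4) = (n² - 3*n + 2)/(n² - 7*n + 12)
Denominator: n/(n + 6) + 4/(n - 4) = (n² + 24)/(n² + 2*n - 24)
Divide: ((n² - 3*n + 2)/(n² - 7*n + 12)) · ((n² + 2*n - 24)/(n² + 24)) = (n³ + 3*n² - 16*n + 12)/(n³ - 3*n² + 24*n - 72)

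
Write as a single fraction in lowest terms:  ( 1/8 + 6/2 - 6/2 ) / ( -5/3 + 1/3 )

-3/32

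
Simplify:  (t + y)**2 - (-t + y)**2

Only the odd-power cross terms survive.

4*t*y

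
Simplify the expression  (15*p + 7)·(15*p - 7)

225*p² - 49

Product of conjugates: (P+Q)(P-Q) = P^2 - Q^2.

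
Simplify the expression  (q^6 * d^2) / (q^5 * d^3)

q/d

Quotient: q^1 * (d^-1)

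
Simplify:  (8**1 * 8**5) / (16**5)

8**1 = 2**3; 8**5 = 2**15; 16**5 = 2**20
Combine exponents: 2**(-2)

2**(-2)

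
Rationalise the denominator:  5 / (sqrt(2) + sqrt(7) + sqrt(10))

Group as (sqrt(2) + sqrt(7)) + sqrt(10); multiply by (sqrt(2) + sqrt(7)) - sqrt(10), then rationalise the remaining surd.

(-4*sqrt(35) - sqrt(10) + 5*sqrt(7) + 15*sqrt(2))/11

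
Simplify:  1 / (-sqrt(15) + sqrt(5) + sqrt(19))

Group as (sqrt(5) + sqrt(19)) - sqrt(15); multiply by (sqrt(5) + sqrt(19)) + sqrt(15), then rationalise the remaining surd.

(-9*sqrt(15) + sqrt(19) + 29*sqrt(5) + 10*sqrt(57))/299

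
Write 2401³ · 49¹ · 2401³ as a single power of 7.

2401³ = 7^12; 49¹ = 7^2; 2401³ = 7^12
Combine exponents: 7^26

7^26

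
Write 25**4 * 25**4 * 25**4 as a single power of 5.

5**24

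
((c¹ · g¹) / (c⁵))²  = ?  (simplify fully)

g²/c⁸

Inside the bracket: (c^-4) · g¹
Raise to the power 2: (c^-8) · g²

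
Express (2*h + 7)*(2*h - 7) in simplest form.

4*h^2 - 49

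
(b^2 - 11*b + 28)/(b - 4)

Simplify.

Factor: b^2 - 11*b + 28 = (b - 4)*(b - 7)
Cancel the common factor (b - 4).

b - 7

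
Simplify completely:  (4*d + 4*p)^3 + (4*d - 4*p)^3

Only the even-power cross terms survive.

128*d*(d^2 + 3*p^2)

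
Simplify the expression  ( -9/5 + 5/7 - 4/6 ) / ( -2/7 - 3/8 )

1472/555

Numerator: -9/5 + 5/7 - 4/6 = -184/105
Denominator: -2/7 - 3/8 = -37/56
Divide: (-184/105) · (-56/37) = 1472/555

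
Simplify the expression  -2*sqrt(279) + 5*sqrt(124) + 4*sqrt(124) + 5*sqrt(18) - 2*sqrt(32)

2*sqrt(279) = 6*sqrt(31); 5*sqrt(124) = 10*sqrt(31); 4*sqrt(124) = 8*sqrt(31); 5*sqrt(18) = 15*sqrt(2); 2*sqrt(32) = 8*sqrt(2)

7*sqrt(2) + 12*sqrt(31)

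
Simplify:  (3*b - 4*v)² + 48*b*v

(3*b + 4*v)²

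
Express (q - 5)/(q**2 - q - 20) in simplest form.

1/(q + 4)

Factor: q**2 - q - 20 = (q + 4)*(q - 5)
Cancel the common factor (q - 5).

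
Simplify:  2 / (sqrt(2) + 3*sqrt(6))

(-sqrt(2) + 3*sqrt(6))/26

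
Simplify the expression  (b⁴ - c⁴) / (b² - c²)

b² + c²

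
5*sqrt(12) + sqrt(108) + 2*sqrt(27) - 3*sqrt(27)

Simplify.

13*sqrt(3)

5*sqrt(12) = 10*sqrt(3); sqrt(108) = 6*sqrt(3); 2*sqrt(27) = 6*sqrt(3); 3*sqrt(27) = 9*sqrt(3)
Combine: (10 + 6 + 6 - 9)·sqrt(3) = 13*sqrt(3)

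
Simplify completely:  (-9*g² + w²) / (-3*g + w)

3*g + w

-9*g² + w² factors as (-3*g + w)*(3*g + w).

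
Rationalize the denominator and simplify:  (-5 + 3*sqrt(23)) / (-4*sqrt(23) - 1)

Multiply numerator and denominator by -1 + 4*sqrt(23).
Denominator becomes -367; numerator becomes -23*sqrt(23) + 281.

(-281 + 23*sqrt(23))/367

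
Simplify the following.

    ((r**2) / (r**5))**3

Inside the bracket: (r**-3)
Raise to the power 3: (r**-9)

r**(-9)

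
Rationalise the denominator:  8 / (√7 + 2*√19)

Multiply numerator and denominator by -2*√19 + √7.
Denominator becomes -69; numerator becomes -16*√19 + 8*√7.

(-8*√7 + 16*√19)/69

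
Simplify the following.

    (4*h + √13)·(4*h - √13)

(4*h)^2 - (√13)^2 = 16*h² - 13.

16*h² - 13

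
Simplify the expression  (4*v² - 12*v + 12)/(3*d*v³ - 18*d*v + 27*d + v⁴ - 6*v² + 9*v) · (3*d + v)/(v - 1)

Factor: 4*v² - 12*v + 12 = 4·(v² - 3*v + 3);  3*d*v³ - 18*d*v + 27*d + v⁴ - 6*v² + 9*v = (v² - 3*v + 3)·(3*d + v)·(v + 3)
Cancel the common factors (v² - 3*v + 3), (3*d + v).

4/(v² + 2*v - 3)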